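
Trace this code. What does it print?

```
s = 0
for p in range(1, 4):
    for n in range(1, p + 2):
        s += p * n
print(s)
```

p=1,n=1: s = 0+1 = 1
p=1,n=2: s = 1+2 = 3
p=2,n=1: s = 3+2 = 5
p=2,n=2: s = 5+4 = 9
p=2,n=3: s = 9+6 = 15
p=3,n=1: s = 15+3 = 18
p=3,n=2: s = 18+6 = 24
p=3,n=3: s = 24+9 = 33
p=3,n=4: s = 33+12 = 45

45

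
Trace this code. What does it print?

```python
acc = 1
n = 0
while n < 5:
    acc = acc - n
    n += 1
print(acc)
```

n=0: acc = 1-0 = 1
n=1: acc = 1-1 = 0
n=2: acc = 0-2 = -2
n=3: acc = (-2)-3 = -5
n=4: acc = (-5)-4 = -9

-9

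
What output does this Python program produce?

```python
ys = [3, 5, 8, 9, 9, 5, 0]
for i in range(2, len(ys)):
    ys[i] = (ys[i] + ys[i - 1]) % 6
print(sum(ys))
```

i=2: ys[2] = (8+5)%6 = 1 → [3, 5, 1, 9, 9, 5, 0]
i=3: ys[3] = (9+1)%6 = 4 → [3, 5, 1, 4, 9, 5, 0]
i=4: ys[4] = (9+4)%6 = 1 → [3, 5, 1, 4, 1, 5, 0]
i=5: ys[5] = (5+1)%6 = 0 → [3, 5, 1, 4, 1, 0, 0]
i=6: ys[6] = (0+0)%6 = 0 → [3, 5, 1, 4, 1, 0, 0]
sum = 14

14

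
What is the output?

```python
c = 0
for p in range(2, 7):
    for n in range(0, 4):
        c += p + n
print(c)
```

p=2,n=0: c = 0+2 = 2
p=2,n=1: c = 2+3 = 5
p=2,n=2: c = 5+4 = 9
p=2,n=3: c = 9+5 = 14
p=3,n=0: c = 14+3 = 17
p=3,n=1: c = 17+4 = 21
p=3,n=2: c = 21+5 = 26
p=3,n=3: c = 26+6 = 32
p=4,n=0: c = 32+4 = 36
p=4,n=1: c = 36+5 = 41
p=4,n=2: c = 41+6 = 47
p=4,n=3: c = 47+7 = 54
p=5,n=0: c = 54+5 = 59
p=5,n=1: c = 59+6 = 65
p=5,n=2: c = 65+7 = 72
p=5,n=3: c = 72+8 = 80
p=6,n=0: c = 80+6 = 86
p=6,n=1: c = 86+7 = 93
p=6,n=2: c = 93+8 = 101
p=6,n=3: c = 101+9 = 110

110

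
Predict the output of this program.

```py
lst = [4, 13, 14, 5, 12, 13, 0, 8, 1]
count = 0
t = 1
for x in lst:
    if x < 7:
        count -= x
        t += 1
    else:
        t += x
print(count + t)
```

x=4: <7, count = 0-4 = -4; t=2
x=13: not <7; t=15
x=14: not <7; t=29
x=5: <7, count = (-4)-5 = -9; t=30
x=12: not <7; t=42
x=13: not <7; t=55
x=0: <7, count = (-9)-0 = -9; t=56
x=8: not <7; t=64
x=1: <7, count = (-9)-1 = -10; t=65
count+t = (-10)+65 = 55

55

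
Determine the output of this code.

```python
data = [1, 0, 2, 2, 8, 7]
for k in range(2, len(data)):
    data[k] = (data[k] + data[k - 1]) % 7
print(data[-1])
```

k=2: data[2] = (2+0)%7 = 2 → [1, 0, 2, 2, 8, 7]
k=3: data[3] = (2+2)%7 = 4 → [1, 0, 2, 4, 8, 7]
k=4: data[4] = (8+4)%7 = 5 → [1, 0, 2, 4, 5, 7]
k=5: data[5] = (7+5)%7 = 5 → [1, 0, 2, 4, 5, 5]

5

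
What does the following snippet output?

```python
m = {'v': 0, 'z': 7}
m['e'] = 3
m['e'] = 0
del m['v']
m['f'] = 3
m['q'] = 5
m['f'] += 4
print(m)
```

m['e'] = 3 → {'v': 0, 'z': 7, 'e': 3}
m['e'] = 0 → {'v': 0, 'z': 7, 'e': 0}
del 'v' → {'z': 7, 'e': 0}
m['f'] = 3 → {'z': 7, 'e': 0, 'f': 3}
m['q'] = 5 → {'z': 7, 'e': 0, 'f': 3, 'q': 5}
m['f'] = 3+4 = 7 → {'z': 7, 'e': 0, 'f': 7, 'q': 5}

{'z': 7, 'e': 0, 'f': 7, 'q': 5}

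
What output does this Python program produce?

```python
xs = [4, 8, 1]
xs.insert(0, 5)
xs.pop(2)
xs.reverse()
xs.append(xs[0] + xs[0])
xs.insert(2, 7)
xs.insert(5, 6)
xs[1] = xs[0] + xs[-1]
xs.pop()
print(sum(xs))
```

insert 5 at 0 → [5, 4, 8, 1]
pop(2) removes 8 → [5, 4, 1]
reverse → [1, 4, 5]
append xs[0]+xs[0] = 1+1 = 2 → [1, 4, 5, 2]
insert 7 at 2 → [1, 4, 7, 5, 2]
insert 6 at 5 → [1, 4, 7, 5, 2, 6]
xs[1] = xs[0]+xs[-1] = 1+6 = 7 → [1, 7, 7, 5, 2, 6]
pop() removes 6 → [1, 7, 7, 5, 2]
sum = 22

22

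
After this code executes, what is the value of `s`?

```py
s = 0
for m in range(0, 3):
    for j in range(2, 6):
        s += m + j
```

54

m=0,j=2: s = 0+2 = 2
m=0,j=3: s = 2+3 = 5
m=0,j=4: s = 5+4 = 9
m=0,j=5: s = 9+5 = 14
m=1,j=2: s = 14+3 = 17
m=1,j=3: s = 17+4 = 21
m=1,j=4: s = 21+5 = 26
m=1,j=5: s = 26+6 = 32
m=2,j=2: s = 32+4 = 36
m=2,j=3: s = 36+5 = 41
m=2,j=4: s = 41+6 = 47
m=2,j=5: s = 47+7 = 54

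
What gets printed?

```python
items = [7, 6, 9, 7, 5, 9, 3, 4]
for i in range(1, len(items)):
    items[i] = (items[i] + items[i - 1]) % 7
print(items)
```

[7, 6, 1, 1, 6, 1, 4, 1]

i=1: items[1] = (6+7)%7 = 6 → [7, 6, 9, 7, 5, 9, 3, 4]
i=2: items[2] = (9+6)%7 = 1 → [7, 6, 1, 7, 5, 9, 3, 4]
i=3: items[3] = (7+1)%7 = 1 → [7, 6, 1, 1, 5, 9, 3, 4]
i=4: items[4] = (5+1)%7 = 6 → [7, 6, 1, 1, 6, 9, 3, 4]
i=5: items[5] = (9+6)%7 = 1 → [7, 6, 1, 1, 6, 1, 3, 4]
i=6: items[6] = (3+1)%7 = 4 → [7, 6, 1, 1, 6, 1, 4, 4]
i=7: items[7] = (4+4)%7 = 1 → [7, 6, 1, 1, 6, 1, 4, 1]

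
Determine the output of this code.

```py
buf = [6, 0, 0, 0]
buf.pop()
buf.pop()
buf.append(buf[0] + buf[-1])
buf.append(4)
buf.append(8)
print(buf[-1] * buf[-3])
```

48

pop() removes 0 → [6, 0, 0]
pop() removes 0 → [6, 0]
append buf[0]+buf[-1] = 6+0 = 6 → [6, 0, 6]
append 4 → [6, 0, 6, 4]
append 8 → [6, 0, 6, 4, 8]
buf[-1]*buf[-3] = 8*6 = 48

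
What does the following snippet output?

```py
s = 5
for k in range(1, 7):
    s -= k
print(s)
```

-16

k=1: s = 5-1 = 4
k=2: s = 4-2 = 2
k=3: s = 2-3 = -1
k=4: s = (-1)-4 = -5
k=5: s = (-5)-5 = -10
k=6: s = (-10)-6 = -16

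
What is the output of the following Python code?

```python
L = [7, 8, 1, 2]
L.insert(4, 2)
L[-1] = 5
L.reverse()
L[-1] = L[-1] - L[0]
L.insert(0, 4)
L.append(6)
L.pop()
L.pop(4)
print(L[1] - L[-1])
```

insert 2 at 4 → [7, 8, 1, 2, 2]
L[-1] = 5 → [7, 8, 1, 2, 5]
reverse → [5, 2, 1, 8, 7]
L[-1] = L[-1]-L[0] = 7-5 = 2 → [5, 2, 1, 8, 2]
insert 4 at 0 → [4, 5, 2, 1, 8, 2]
append 6 → [4, 5, 2, 1, 8, 2, 6]
pop() removes 6 → [4, 5, 2, 1, 8, 2]
pop(4) removes 8 → [4, 5, 2, 1, 2]
L[1]-L[-1] = 5-2 = 3

3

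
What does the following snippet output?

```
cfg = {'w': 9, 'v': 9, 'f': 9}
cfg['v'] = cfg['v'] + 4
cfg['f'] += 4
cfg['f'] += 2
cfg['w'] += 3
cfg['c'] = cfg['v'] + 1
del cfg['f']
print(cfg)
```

cfg['v'] = cfg['v']+4 = 13 → {'w': 9, 'v': 13, 'f': 9}
cfg['f'] = 9+4 = 13 → {'w': 9, 'v': 13, 'f': 13}
cfg['f'] = 13+2 = 15 → {'w': 9, 'v': 13, 'f': 15}
cfg['w'] = 9+3 = 12 → {'w': 12, 'v': 13, 'f': 15}
cfg['c'] = cfg['v']+1 = 14 → {'w': 12, 'v': 13, 'f': 15, 'c': 14}
del 'f' → {'w': 12, 'v': 13, 'c': 14}

{'w': 12, 'v': 13, 'c': 14}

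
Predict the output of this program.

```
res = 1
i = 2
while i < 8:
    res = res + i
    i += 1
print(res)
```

28

i=2: res = 1+2 = 3
i=3: res = 3+3 = 6
i=4: res = 6+4 = 10
i=5: res = 10+5 = 15
i=6: res = 15+6 = 21
i=7: res = 21+7 = 28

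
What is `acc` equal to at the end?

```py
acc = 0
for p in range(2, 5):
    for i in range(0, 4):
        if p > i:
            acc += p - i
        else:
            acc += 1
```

22

p=2,i=0: 2>0, acc = 0+2 = 2
p=2,i=1: 2>1, acc = 2+1 = 3
p=2,i=2: not 2>2, acc = 3+1 = 4
p=2,i=3: not 2>3, acc = 4+1 = 5
p=3,i=0: 3>0, acc = 5+3 = 8
p=3,i=1: 3>1, acc = 8+2 = 10
p=3,i=2: 3>2, acc = 10+1 = 11
p=3,i=3: not 3>3, acc = 11+1 = 12
p=4,i=0: 4>0, acc = 12+4 = 16
p=4,i=1: 4>1, acc = 16+3 = 19
p=4,i=2: 4>2, acc = 19+2 = 21
p=4,i=3: 4>3, acc = 21+1 = 22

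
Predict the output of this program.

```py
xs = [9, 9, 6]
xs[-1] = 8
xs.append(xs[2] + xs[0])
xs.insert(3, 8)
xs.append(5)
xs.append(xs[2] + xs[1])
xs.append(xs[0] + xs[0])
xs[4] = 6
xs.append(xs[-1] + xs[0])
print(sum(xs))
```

107

xs[-1] = 8 → [9, 9, 8]
append xs[2]+xs[0] = 8+9 = 17 → [9, 9, 8, 17]
insert 8 at 3 → [9, 9, 8, 8, 17]
append 5 → [9, 9, 8, 8, 17, 5]
append xs[2]+xs[1] = 8+9 = 17 → [9, 9, 8, 8, 17, 5, 17]
append xs[0]+xs[0] = 9+9 = 18 → [9, 9, 8, 8, 17, 5, 17, 18]
xs[4] = 6 → [9, 9, 8, 8, 6, 5, 17, 18]
append xs[-1]+xs[0] = 18+9 = 27 → [9, 9, 8, 8, 6, 5, 17, 18, 27]
sum = 107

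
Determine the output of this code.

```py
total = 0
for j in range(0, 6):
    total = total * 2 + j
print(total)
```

57

j=0: total = 0*2+0 = 0
j=1: total = 0*2+1 = 1
j=2: total = 1*2+2 = 4
j=3: total = 4*2+3 = 11
j=4: total = 11*2+4 = 26
j=5: total = 26*2+5 = 57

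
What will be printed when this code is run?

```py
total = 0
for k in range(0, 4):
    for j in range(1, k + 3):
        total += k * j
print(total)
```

71

k=0,j=1: total = 0+0 = 0
k=0,j=2: total = 0+0 = 0
k=1,j=1: total = 0+1 = 1
k=1,j=2: total = 1+2 = 3
k=1,j=3: total = 3+3 = 6
k=2,j=1: total = 6+2 = 8
k=2,j=2: total = 8+4 = 12
k=2,j=3: total = 12+6 = 18
k=2,j=4: total = 18+8 = 26
k=3,j=1: total = 26+3 = 29
k=3,j=2: total = 29+6 = 35
k=3,j=3: total = 35+9 = 44
k=3,j=4: total = 44+12 = 56
k=3,j=5: total = 56+15 = 71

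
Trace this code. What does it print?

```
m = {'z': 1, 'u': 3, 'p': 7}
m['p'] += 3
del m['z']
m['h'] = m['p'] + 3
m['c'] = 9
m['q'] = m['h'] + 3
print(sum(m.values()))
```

m['p'] = 7+3 = 10 → {'z': 1, 'u': 3, 'p': 10}
del 'z' → {'u': 3, 'p': 10}
m['h'] = m['p']+3 = 13 → {'u': 3, 'p': 10, 'h': 13}
m['c'] = 9 → {'u': 3, 'p': 10, 'h': 13, 'c': 9}
m['q'] = m['h']+3 = 16 → {'u': 3, 'p': 10, 'h': 13, 'c': 9, 'q': 16}
sum of values = 51

51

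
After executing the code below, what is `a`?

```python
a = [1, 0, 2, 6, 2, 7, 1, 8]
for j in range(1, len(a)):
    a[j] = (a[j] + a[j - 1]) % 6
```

j=1: a[1] = (0+1)%6 = 1 → [1, 1, 2, 6, 2, 7, 1, 8]
j=2: a[2] = (2+1)%6 = 3 → [1, 1, 3, 6, 2, 7, 1, 8]
j=3: a[3] = (6+3)%6 = 3 → [1, 1, 3, 3, 2, 7, 1, 8]
j=4: a[4] = (2+3)%6 = 5 → [1, 1, 3, 3, 5, 7, 1, 8]
j=5: a[5] = (7+5)%6 = 0 → [1, 1, 3, 3, 5, 0, 1, 8]
j=6: a[6] = (1+0)%6 = 1 → [1, 1, 3, 3, 5, 0, 1, 8]
j=7: a[7] = (8+1)%6 = 3 → [1, 1, 3, 3, 5, 0, 1, 3]

[1, 1, 3, 3, 5, 0, 1, 3]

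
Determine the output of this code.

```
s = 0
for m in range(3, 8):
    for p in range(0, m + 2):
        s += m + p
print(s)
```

295

m=3,p=0: s = 0+3 = 3
m=3,p=1: s = 3+4 = 7
m=3,p=2: s = 7+5 = 12
m=3,p=3: s = 12+6 = 18
m=3,p=4: s = 18+7 = 25
m=4,p=0: s = 25+4 = 29
m=4,p=1: s = 29+5 = 34
m=4,p=2: s = 34+6 = 40
m=4,p=3: s = 40+7 = 47
m=4,p=4: s = 47+8 = 55
m=4,p=5: s = 55+9 = 64
m=5,p=0: s = 64+5 = 69
m=5,p=1: s = 69+6 = 75
m=5,p=2: s = 75+7 = 82
m=5,p=3: s = 82+8 = 90
m=5,p=4: s = 90+9 = 99
m=5,p=5: s = 99+10 = 109
m=5,p=6: s = 109+11 = 120
m=6,p=0: s = 120+6 = 126
m=6,p=1: s = 126+7 = 133
m=6,p=2: s = 133+8 = 141
m=6,p=3: s = 141+9 = 150
m=6,p=4: s = 150+10 = 160
m=6,p=5: s = 160+11 = 171
m=6,p=6: s = 171+12 = 183
m=6,p=7: s = 183+13 = 196
m=7,p=0: s = 196+7 = 203
m=7,p=1: s = 203+8 = 211
m=7,p=2: s = 211+9 = 220
m=7,p=3: s = 220+10 = 230
m=7,p=4: s = 230+11 = 241
m=7,p=5: s = 241+12 = 253
m=7,p=6: s = 253+13 = 266
m=7,p=7: s = 266+14 = 280
m=7,p=8: s = 280+15 = 295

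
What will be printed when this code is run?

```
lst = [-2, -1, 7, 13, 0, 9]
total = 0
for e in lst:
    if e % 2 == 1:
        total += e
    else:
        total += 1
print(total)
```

30

e=-2: not odd, total = 0+1 = 1
e=-1: odd, total = 1+(-1) = 0
e=7: odd, total = 0+7 = 7
e=13: odd, total = 7+13 = 20
e=0: not odd, total = 20+1 = 21
e=9: odd, total = 21+9 = 30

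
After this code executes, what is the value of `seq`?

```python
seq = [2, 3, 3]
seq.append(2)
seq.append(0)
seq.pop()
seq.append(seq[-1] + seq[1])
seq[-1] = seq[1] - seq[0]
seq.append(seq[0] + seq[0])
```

append 2 → [2, 3, 3, 2]
append 0 → [2, 3, 3, 2, 0]
pop() removes 0 → [2, 3, 3, 2]
append seq[-1]+seq[1] = 2+3 = 5 → [2, 3, 3, 2, 5]
seq[-1] = seq[1]-seq[0] = 3-2 = 1 → [2, 3, 3, 2, 1]
append seq[0]+seq[0] = 2+2 = 4 → [2, 3, 3, 2, 1, 4]

[2, 3, 3, 2, 1, 4]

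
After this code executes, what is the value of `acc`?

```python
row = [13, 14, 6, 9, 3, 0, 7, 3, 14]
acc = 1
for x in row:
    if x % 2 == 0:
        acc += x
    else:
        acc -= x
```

0

x=13: not even, acc = 1-13 = -12
x=14: even, acc = (-12)+14 = 2
x=6: even, acc = 2+6 = 8
x=9: not even, acc = 8-9 = -1
x=3: not even, acc = (-1)-3 = -4
x=0: even, acc = (-4)+0 = -4
x=7: not even, acc = (-4)-7 = -11
x=3: not even, acc = (-11)-3 = -14
x=14: even, acc = (-14)+14 = 0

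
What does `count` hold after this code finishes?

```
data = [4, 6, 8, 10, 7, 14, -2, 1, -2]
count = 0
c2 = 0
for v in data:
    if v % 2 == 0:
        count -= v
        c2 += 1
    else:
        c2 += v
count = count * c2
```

v=4: even, count = 0-4 = -4; c2=1
v=6: even, count = (-4)-6 = -10; c2=2
v=8: even, count = (-10)-8 = -18; c2=3
v=10: even, count = (-18)-10 = -28; c2=4
v=7: not even; c2=11
v=14: even, count = (-28)-14 = -42; c2=12
v=-2: even, count = (-42)-(-2) = -40; c2=13
v=1: not even; c2=14
v=-2: even, count = (-40)-(-2) = -38; c2=15
count*c2 = (-38)*15 = -570

-570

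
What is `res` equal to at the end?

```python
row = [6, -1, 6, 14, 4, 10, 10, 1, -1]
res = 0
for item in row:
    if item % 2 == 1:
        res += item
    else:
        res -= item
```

-51

item=6: not odd, res = 0-6 = -6
item=-1: odd, res = (-6)+(-1) = -7
item=6: not odd, res = (-7)-6 = -13
item=14: not odd, res = (-13)-14 = -27
item=4: not odd, res = (-27)-4 = -31
item=10: not odd, res = (-31)-10 = -41
item=10: not odd, res = (-41)-10 = -51
item=1: odd, res = (-51)+1 = -50
item=-1: odd, res = (-50)+(-1) = -51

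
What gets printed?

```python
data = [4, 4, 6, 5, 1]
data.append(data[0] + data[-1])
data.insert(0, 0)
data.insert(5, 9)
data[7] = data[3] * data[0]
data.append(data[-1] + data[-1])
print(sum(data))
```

append data[0]+data[-1] = 4+1 = 5 → [4, 4, 6, 5, 1, 5]
insert 0 at 0 → [0, 4, 4, 6, 5, 1, 5]
insert 9 at 5 → [0, 4, 4, 6, 5, 9, 1, 5]
data[7] = data[3]*data[0] = 6*0 = 0 → [0, 4, 4, 6, 5, 9, 1, 0]
append data[-1]+data[-1] = 0+0 = 0 → [0, 4, 4, 6, 5, 9, 1, 0, 0]
sum = 29

29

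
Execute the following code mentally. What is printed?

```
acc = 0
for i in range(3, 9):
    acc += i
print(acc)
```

33

i=3: acc = 0+3 = 3
i=4: acc = 3+4 = 7
i=5: acc = 7+5 = 12
i=6: acc = 12+6 = 18
i=7: acc = 18+7 = 25
i=8: acc = 25+8 = 33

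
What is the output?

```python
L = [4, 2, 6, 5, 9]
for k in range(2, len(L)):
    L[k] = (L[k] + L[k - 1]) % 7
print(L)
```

[4, 2, 1, 6, 1]

k=2: L[2] = (6+2)%7 = 1 → [4, 2, 1, 5, 9]
k=3: L[3] = (5+1)%7 = 6 → [4, 2, 1, 6, 9]
k=4: L[4] = (9+6)%7 = 1 → [4, 2, 1, 6, 1]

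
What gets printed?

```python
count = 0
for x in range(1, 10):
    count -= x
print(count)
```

-45

x=1: count = 0-1 = -1
x=2: count = (-1)-2 = -3
x=3: count = (-3)-3 = -6
x=4: count = (-6)-4 = -10
x=5: count = (-10)-5 = -15
x=6: count = (-15)-6 = -21
x=7: count = (-21)-7 = -28
x=8: count = (-28)-8 = -36
x=9: count = (-36)-9 = -45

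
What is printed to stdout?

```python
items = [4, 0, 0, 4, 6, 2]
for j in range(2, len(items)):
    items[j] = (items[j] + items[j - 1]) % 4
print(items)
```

[4, 0, 0, 0, 2, 0]

j=2: items[2] = (0+0)%4 = 0 → [4, 0, 0, 4, 6, 2]
j=3: items[3] = (4+0)%4 = 0 → [4, 0, 0, 0, 6, 2]
j=4: items[4] = (6+0)%4 = 2 → [4, 0, 0, 0, 2, 2]
j=5: items[5] = (2+2)%4 = 0 → [4, 0, 0, 0, 2, 0]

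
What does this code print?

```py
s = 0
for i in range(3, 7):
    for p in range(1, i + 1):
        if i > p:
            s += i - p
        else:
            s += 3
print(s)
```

i=3,p=1: 3>1, s = 0+2 = 2
i=3,p=2: 3>2, s = 2+1 = 3
i=3,p=3: not 3>3, s = 3+3 = 6
i=4,p=1: 4>1, s = 6+3 = 9
i=4,p=2: 4>2, s = 9+2 = 11
i=4,p=3: 4>3, s = 11+1 = 12
i=4,p=4: not 4>4, s = 12+3 = 15
i=5,p=1: 5>1, s = 15+4 = 19
i=5,p=2: 5>2, s = 19+3 = 22
i=5,p=3: 5>3, s = 22+2 = 24
i=5,p=4: 5>4, s = 24+1 = 25
i=5,p=5: not 5>5, s = 25+3 = 28
i=6,p=1: 6>1, s = 28+5 = 33
i=6,p=2: 6>2, s = 33+4 = 37
i=6,p=3: 6>3, s = 37+3 = 40
i=6,p=4: 6>4, s = 40+2 = 42
i=6,p=5: 6>5, s = 42+1 = 43
i=6,p=6: not 6>6, s = 43+3 = 46

46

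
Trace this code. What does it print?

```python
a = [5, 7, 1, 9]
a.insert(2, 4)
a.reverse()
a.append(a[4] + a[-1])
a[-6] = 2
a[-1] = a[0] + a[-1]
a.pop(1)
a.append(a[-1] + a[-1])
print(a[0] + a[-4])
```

9

insert 4 at 2 → [5, 7, 4, 1, 9]
reverse → [9, 1, 4, 7, 5]
append a[4]+a[-1] = 5+5 = 10 → [9, 1, 4, 7, 5, 10]
a[-6] = 2 → [2, 1, 4, 7, 5, 10]
a[-1] = a[0]+a[-1] = 2+10 = 12 → [2, 1, 4, 7, 5, 12]
pop(1) removes 1 → [2, 4, 7, 5, 12]
append a[-1]+a[-1] = 12+12 = 24 → [2, 4, 7, 5, 12, 24]
a[0]+a[-4] = 2+7 = 9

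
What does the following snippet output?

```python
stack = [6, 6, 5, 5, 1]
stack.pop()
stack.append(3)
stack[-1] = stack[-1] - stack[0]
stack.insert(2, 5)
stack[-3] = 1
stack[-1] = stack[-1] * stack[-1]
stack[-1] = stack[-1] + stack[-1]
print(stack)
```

pop() removes 1 → [6, 6, 5, 5]
append 3 → [6, 6, 5, 5, 3]
stack[-1] = stack[-1]-stack[0] = 3-6 = -3 → [6, 6, 5, 5, -3]
insert 5 at 2 → [6, 6, 5, 5, 5, -3]
stack[-3] = 1 → [6, 6, 5, 1, 5, -3]
stack[-1] = stack[-1]*stack[-1] = (-3)*(-3) = 9 → [6, 6, 5, 1, 5, 9]
stack[-1] = stack[-1]+stack[-1] = 9+9 = 18 → [6, 6, 5, 1, 5, 18]

[6, 6, 5, 1, 5, 18]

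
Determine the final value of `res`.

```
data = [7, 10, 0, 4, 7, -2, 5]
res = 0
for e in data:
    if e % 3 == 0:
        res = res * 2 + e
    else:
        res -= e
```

e=7: not %3==0, res = 0-7 = -7
e=10: not %3==0, res = (-7)-10 = -17
e=0: %3==0, res = (-17)*2+0 = -34
e=4: not %3==0, res = (-34)-4 = -38
e=7: not %3==0, res = (-38)-7 = -45
e=-2: not %3==0, res = (-45)-(-2) = -43
e=5: not %3==0, res = (-43)-5 = -48

-48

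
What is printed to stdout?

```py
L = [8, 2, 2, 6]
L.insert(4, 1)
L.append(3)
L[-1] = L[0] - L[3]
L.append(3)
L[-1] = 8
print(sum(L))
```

insert 1 at 4 → [8, 2, 2, 6, 1]
append 3 → [8, 2, 2, 6, 1, 3]
L[-1] = L[0]-L[3] = 8-6 = 2 → [8, 2, 2, 6, 1, 2]
append 3 → [8, 2, 2, 6, 1, 2, 3]
L[-1] = 8 → [8, 2, 2, 6, 1, 2, 8]
sum = 29

29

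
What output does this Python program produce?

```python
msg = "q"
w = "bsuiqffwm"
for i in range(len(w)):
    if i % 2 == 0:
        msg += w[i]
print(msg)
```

i=0: add 'b' → 'qb'
i=1: skip
i=2: add 'u' → 'qbu'
i=3: skip
i=4: add 'q' → 'qbuq'
i=5: skip
i=6: add 'f' → 'qbuqf'
i=7: skip
i=8: add 'm' → 'qbuqfm'

qbuqfm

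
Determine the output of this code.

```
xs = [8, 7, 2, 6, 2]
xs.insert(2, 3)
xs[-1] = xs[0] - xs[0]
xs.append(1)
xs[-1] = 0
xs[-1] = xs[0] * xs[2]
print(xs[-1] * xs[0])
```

insert 3 at 2 → [8, 7, 3, 2, 6, 2]
xs[-1] = xs[0]-xs[0] = 8-8 = 0 → [8, 7, 3, 2, 6, 0]
append 1 → [8, 7, 3, 2, 6, 0, 1]
xs[-1] = 0 → [8, 7, 3, 2, 6, 0, 0]
xs[-1] = xs[0]*xs[2] = 8*3 = 24 → [8, 7, 3, 2, 6, 0, 24]
xs[-1]*xs[0] = 24*8 = 192

192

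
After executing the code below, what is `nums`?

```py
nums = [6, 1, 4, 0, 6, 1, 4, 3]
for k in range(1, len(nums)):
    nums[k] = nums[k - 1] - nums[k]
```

k=1: nums[1] = 6-1 = 5 → [6, 5, 4, 0, 6, 1, 4, 3]
k=2: nums[2] = 5-4 = 1 → [6, 5, 1, 0, 6, 1, 4, 3]
k=3: nums[3] = 1-0 = 1 → [6, 5, 1, 1, 6, 1, 4, 3]
k=4: nums[4] = 1-6 = -5 → [6, 5, 1, 1, -5, 1, 4, 3]
k=5: nums[5] = (-5)-1 = -6 → [6, 5, 1, 1, -5, -6, 4, 3]
k=6: nums[6] = (-6)-4 = -10 → [6, 5, 1, 1, -5, -6, -10, 3]
k=7: nums[7] = (-10)-3 = -13 → [6, 5, 1, 1, -5, -6, -10, -13]

[6, 5, 1, 1, -5, -6, -10, -13]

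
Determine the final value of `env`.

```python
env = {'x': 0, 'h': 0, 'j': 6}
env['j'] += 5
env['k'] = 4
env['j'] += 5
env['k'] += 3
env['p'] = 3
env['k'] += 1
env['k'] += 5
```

env['j'] = 6+5 = 11 → {'x': 0, 'h': 0, 'j': 11}
env['k'] = 4 → {'x': 0, 'h': 0, 'j': 11, 'k': 4}
env['j'] = 11+5 = 16 → {'x': 0, 'h': 0, 'j': 16, 'k': 4}
env['k'] = 4+3 = 7 → {'x': 0, 'h': 0, 'j': 16, 'k': 7}
env['p'] = 3 → {'x': 0, 'h': 0, 'j': 16, 'k': 7, 'p': 3}
env['k'] = 7+1 = 8 → {'x': 0, 'h': 0, 'j': 16, 'k': 8, 'p': 3}
env['k'] = 8+5 = 13 → {'x': 0, 'h': 0, 'j': 16, 'k': 13, 'p': 3}

{'x': 0, 'h': 0, 'j': 16, 'k': 13, 'p': 3}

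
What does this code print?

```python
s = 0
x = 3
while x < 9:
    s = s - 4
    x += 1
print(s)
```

x=3: s = 0-4 = -4
x=4: s = (-4)-4 = -8
x=5: s = (-8)-4 = -12
x=6: s = (-12)-4 = -16
x=7: s = (-16)-4 = -20
x=8: s = (-20)-4 = -24

-24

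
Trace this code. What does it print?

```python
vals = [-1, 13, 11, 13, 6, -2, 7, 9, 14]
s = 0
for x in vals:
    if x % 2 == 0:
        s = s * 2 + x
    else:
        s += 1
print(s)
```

70

x=-1: not even, s = 0+1 = 1
x=13: not even, s = 1+1 = 2
x=11: not even, s = 2+1 = 3
x=13: not even, s = 3+1 = 4
x=6: even, s = 4*2+6 = 14
x=-2: even, s = 14*2+(-2) = 26
x=7: not even, s = 26+1 = 27
x=9: not even, s = 27+1 = 28
x=14: even, s = 28*2+14 = 70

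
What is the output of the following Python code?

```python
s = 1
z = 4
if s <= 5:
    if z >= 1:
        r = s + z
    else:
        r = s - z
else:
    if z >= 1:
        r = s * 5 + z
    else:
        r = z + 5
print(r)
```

s=1, z=4
s <= 5 is True; z >= 1 is True
→ r = s + z = 5

5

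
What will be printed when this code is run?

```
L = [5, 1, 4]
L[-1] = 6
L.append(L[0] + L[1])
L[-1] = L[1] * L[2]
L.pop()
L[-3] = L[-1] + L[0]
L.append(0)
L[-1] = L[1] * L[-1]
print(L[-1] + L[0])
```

L[-1] = 6 → [5, 1, 6]
append L[0]+L[1] = 5+1 = 6 → [5, 1, 6, 6]
L[-1] = L[1]*L[2] = 1*6 = 6 → [5, 1, 6, 6]
pop() removes 6 → [5, 1, 6]
L[-3] = L[-1]+L[0] = 6+5 = 11 → [11, 1, 6]
append 0 → [11, 1, 6, 0]
L[-1] = L[1]*L[-1] = 1*0 = 0 → [11, 1, 6, 0]
L[-1]+L[0] = 0+11 = 11

11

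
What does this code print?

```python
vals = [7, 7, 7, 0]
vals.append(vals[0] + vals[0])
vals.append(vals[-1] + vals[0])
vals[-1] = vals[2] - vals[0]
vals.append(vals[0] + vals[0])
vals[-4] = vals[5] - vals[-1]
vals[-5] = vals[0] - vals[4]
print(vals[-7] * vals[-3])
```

98

append vals[0]+vals[0] = 7+7 = 14 → [7, 7, 7, 0, 14]
append vals[-1]+vals[0] = 14+7 = 21 → [7, 7, 7, 0, 14, 21]
vals[-1] = vals[2]-vals[0] = 7-7 = 0 → [7, 7, 7, 0, 14, 0]
append vals[0]+vals[0] = 7+7 = 14 → [7, 7, 7, 0, 14, 0, 14]
vals[-4] = vals[5]-vals[-1] = 0-14 = -14 → [7, 7, 7, -14, 14, 0, 14]
vals[-5] = vals[0]-vals[4] = 7-14 = -7 → [7, 7, -7, -14, 14, 0, 14]
vals[-7]*vals[-3] = 7*14 = 98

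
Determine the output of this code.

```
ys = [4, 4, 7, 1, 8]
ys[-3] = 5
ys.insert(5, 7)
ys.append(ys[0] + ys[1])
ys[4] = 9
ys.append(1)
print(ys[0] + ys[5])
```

11

ys[-3] = 5 → [4, 4, 5, 1, 8]
insert 7 at 5 → [4, 4, 5, 1, 8, 7]
append ys[0]+ys[1] = 4+4 = 8 → [4, 4, 5, 1, 8, 7, 8]
ys[4] = 9 → [4, 4, 5, 1, 9, 7, 8]
append 1 → [4, 4, 5, 1, 9, 7, 8, 1]
ys[0]+ys[5] = 4+7 = 11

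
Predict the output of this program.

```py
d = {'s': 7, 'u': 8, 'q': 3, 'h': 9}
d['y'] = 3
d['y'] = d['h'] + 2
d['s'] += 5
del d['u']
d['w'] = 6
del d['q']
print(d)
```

{'s': 12, 'h': 9, 'y': 11, 'w': 6}

d['y'] = 3 → {'s': 7, 'u': 8, 'q': 3, 'h': 9, 'y': 3}
d['y'] = d['h']+2 = 11 → {'s': 7, 'u': 8, 'q': 3, 'h': 9, 'y': 11}
d['s'] = 7+5 = 12 → {'s': 12, 'u': 8, 'q': 3, 'h': 9, 'y': 11}
del 'u' → {'s': 12, 'q': 3, 'h': 9, 'y': 11}
d['w'] = 6 → {'s': 12, 'q': 3, 'h': 9, 'y': 11, 'w': 6}
del 'q' → {'s': 12, 'h': 9, 'y': 11, 'w': 6}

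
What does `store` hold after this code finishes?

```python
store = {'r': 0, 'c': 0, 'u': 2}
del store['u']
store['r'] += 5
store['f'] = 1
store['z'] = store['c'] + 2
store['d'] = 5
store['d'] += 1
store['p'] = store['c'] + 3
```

{'r': 5, 'c': 0, 'f': 1, 'z': 2, 'd': 6, 'p': 3}

del 'u' → {'r': 0, 'c': 0}
store['r'] = 0+5 = 5 → {'r': 5, 'c': 0}
store['f'] = 1 → {'r': 5, 'c': 0, 'f': 1}
store['z'] = store['c']+2 = 2 → {'r': 5, 'c': 0, 'f': 1, 'z': 2}
store['d'] = 5 → {'r': 5, 'c': 0, 'f': 1, 'z': 2, 'd': 5}
store['d'] = 5+1 = 6 → {'r': 5, 'c': 0, 'f': 1, 'z': 2, 'd': 6}
store['p'] = store['c']+3 = 3 → {'r': 5, 'c': 0, 'f': 1, 'z': 2, 'd': 6, 'p': 3}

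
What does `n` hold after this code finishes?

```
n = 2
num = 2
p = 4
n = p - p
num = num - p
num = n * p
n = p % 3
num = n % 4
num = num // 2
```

n = 4-4 = 0
num = 2-4 = -2
num = 0*4 = 0
n = 4%3 = 1
num = 1%4 = 1
num = 1//2 = 0

1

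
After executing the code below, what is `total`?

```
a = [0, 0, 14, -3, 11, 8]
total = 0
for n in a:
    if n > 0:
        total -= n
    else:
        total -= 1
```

n=0: not >0, total = 0-1 = -1
n=0: not >0, total = (-1)-1 = -2
n=14: >0, total = (-2)-14 = -16
n=-3: not >0, total = (-16)-1 = -17
n=11: >0, total = (-17)-11 = -28
n=8: >0, total = (-28)-8 = -36

-36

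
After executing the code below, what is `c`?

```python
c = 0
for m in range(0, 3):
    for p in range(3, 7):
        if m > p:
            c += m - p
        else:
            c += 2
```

24

m=0,p=3: not 0>3, c = 0+2 = 2
m=0,p=4: not 0>4, c = 2+2 = 4
m=0,p=5: not 0>5, c = 4+2 = 6
m=0,p=6: not 0>6, c = 6+2 = 8
m=1,p=3: not 1>3, c = 8+2 = 10
m=1,p=4: not 1>4, c = 10+2 = 12
m=1,p=5: not 1>5, c = 12+2 = 14
m=1,p=6: not 1>6, c = 14+2 = 16
m=2,p=3: not 2>3, c = 16+2 = 18
m=2,p=4: not 2>4, c = 18+2 = 20
m=2,p=5: not 2>5, c = 20+2 = 22
m=2,p=6: not 2>6, c = 22+2 = 24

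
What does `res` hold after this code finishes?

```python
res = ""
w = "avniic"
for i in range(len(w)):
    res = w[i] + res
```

'ciinva'

i=0: prepend 'a' → 'a'
i=1: prepend 'v' → 'va'
i=2: prepend 'n' → 'nva'
i=3: prepend 'i' → 'inva'
i=4: prepend 'i' → 'iinva'
i=5: prepend 'c' → 'ciinva'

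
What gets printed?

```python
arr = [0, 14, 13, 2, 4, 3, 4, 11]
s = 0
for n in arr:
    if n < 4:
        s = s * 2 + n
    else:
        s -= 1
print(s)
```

-5

n=0: <4, s = 0*2+0 = 0
n=14: not <4, s = 0-1 = -1
n=13: not <4, s = (-1)-1 = -2
n=2: <4, s = (-2)*2+2 = -2
n=4: not <4, s = (-2)-1 = -3
n=3: <4, s = (-3)*2+3 = -3
n=4: not <4, s = (-3)-1 = -4
n=11: not <4, s = (-4)-1 = -5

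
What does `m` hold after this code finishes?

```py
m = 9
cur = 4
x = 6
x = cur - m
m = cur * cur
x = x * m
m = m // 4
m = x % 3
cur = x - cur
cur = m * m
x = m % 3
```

x = 4-9 = -5
m = 4*4 = 16
x = (-5)*16 = -80
m = 16//4 = 4
m = (-80)%3 = 1
cur = (-80)-4 = -84
cur = 1*1 = 1
x = 1%3 = 1

1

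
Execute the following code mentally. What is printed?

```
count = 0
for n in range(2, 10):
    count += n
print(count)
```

44

n=2: count = 0+2 = 2
n=3: count = 2+3 = 5
n=4: count = 5+4 = 9
n=5: count = 9+5 = 14
n=6: count = 14+6 = 20
n=7: count = 20+7 = 27
n=8: count = 27+8 = 35
n=9: count = 35+9 = 44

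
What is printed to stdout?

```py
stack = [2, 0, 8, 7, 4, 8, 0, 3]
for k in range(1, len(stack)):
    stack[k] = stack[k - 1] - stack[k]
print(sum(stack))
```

-110

k=1: stack[1] = 2-0 = 2 → [2, 2, 8, 7, 4, 8, 0, 3]
k=2: stack[2] = 2-8 = -6 → [2, 2, -6, 7, 4, 8, 0, 3]
k=3: stack[3] = (-6)-7 = -13 → [2, 2, -6, -13, 4, 8, 0, 3]
k=4: stack[4] = (-13)-4 = -17 → [2, 2, -6, -13, -17, 8, 0, 3]
k=5: stack[5] = (-17)-8 = -25 → [2, 2, -6, -13, -17, -25, 0, 3]
k=6: stack[6] = (-25)-0 = -25 → [2, 2, -6, -13, -17, -25, -25, 3]
k=7: stack[7] = (-25)-3 = -28 → [2, 2, -6, -13, -17, -25, -25, -28]
sum = -110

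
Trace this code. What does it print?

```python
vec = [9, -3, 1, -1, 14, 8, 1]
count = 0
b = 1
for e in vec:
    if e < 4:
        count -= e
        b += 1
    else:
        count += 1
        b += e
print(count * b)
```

180

e=9: not <4, count = 0+1 = 1; b=10
e=-3: <4, count = 1-(-3) = 4; b=11
e=1: <4, count = 4-1 = 3; b=12
e=-1: <4, count = 3-(-1) = 4; b=13
e=14: not <4, count = 4+1 = 5; b=27
e=8: not <4, count = 5+1 = 6; b=35
e=1: <4, count = 6-1 = 5; b=36
count*b = 5*36 = 180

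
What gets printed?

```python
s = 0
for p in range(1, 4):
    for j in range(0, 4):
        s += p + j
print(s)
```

p=1,j=0: s = 0+1 = 1
p=1,j=1: s = 1+2 = 3
p=1,j=2: s = 3+3 = 6
p=1,j=3: s = 6+4 = 10
p=2,j=0: s = 10+2 = 12
p=2,j=1: s = 12+3 = 15
p=2,j=2: s = 15+4 = 19
p=2,j=3: s = 19+5 = 24
p=3,j=0: s = 24+3 = 27
p=3,j=1: s = 27+4 = 31
p=3,j=2: s = 31+5 = 36
p=3,j=3: s = 36+6 = 42

42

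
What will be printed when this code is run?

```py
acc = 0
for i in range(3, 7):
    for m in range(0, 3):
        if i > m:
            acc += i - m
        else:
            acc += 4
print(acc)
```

42

i=3,m=0: 3>0, acc = 0+3 = 3
i=3,m=1: 3>1, acc = 3+2 = 5
i=3,m=2: 3>2, acc = 5+1 = 6
i=4,m=0: 4>0, acc = 6+4 = 10
i=4,m=1: 4>1, acc = 10+3 = 13
i=4,m=2: 4>2, acc = 13+2 = 15
i=5,m=0: 5>0, acc = 15+5 = 20
i=5,m=1: 5>1, acc = 20+4 = 24
i=5,m=2: 5>2, acc = 24+3 = 27
i=6,m=0: 6>0, acc = 27+6 = 33
i=6,m=1: 6>1, acc = 33+5 = 38
i=6,m=2: 6>2, acc = 38+4 = 42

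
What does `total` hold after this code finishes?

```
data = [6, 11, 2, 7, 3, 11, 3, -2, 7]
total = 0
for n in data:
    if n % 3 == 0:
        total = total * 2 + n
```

33

n=6: %3==0, total = 0*2+6 = 6
n=11: not %3==0
n=2: not %3==0
n=7: not %3==0
n=3: %3==0, total = 6*2+3 = 15
n=11: not %3==0
n=3: %3==0, total = 15*2+3 = 33
n=-2: not %3==0
n=7: not %3==0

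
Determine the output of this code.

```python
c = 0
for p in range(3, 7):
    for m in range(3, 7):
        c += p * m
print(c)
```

p=3,m=3: c = 0+9 = 9
p=3,m=4: c = 9+12 = 21
p=3,m=5: c = 21+15 = 36
p=3,m=6: c = 36+18 = 54
p=4,m=3: c = 54+12 = 66
p=4,m=4: c = 66+16 = 82
p=4,m=5: c = 82+20 = 102
p=4,m=6: c = 102+24 = 126
p=5,m=3: c = 126+15 = 141
p=5,m=4: c = 141+20 = 161
p=5,m=5: c = 161+25 = 186
p=5,m=6: c = 186+30 = 216
p=6,m=3: c = 216+18 = 234
p=6,m=4: c = 234+24 = 258
p=6,m=5: c = 258+30 = 288
p=6,m=6: c = 288+36 = 324

324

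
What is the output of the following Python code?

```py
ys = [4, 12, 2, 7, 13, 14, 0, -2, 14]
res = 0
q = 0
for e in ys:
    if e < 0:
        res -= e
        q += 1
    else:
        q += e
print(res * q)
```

e=4: not <0; q=4
e=12: not <0; q=16
e=2: not <0; q=18
e=7: not <0; q=25
e=13: not <0; q=38
e=14: not <0; q=52
e=0: not <0; q=52
e=-2: <0, res = 0-(-2) = 2; q=53
e=14: not <0; q=67
res*q = 2*67 = 134

134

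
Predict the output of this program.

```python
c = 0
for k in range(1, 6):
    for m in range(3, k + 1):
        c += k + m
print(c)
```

48

k=3,m=3: c = 0+6 = 6
k=4,m=3: c = 6+7 = 13
k=4,m=4: c = 13+8 = 21
k=5,m=3: c = 21+8 = 29
k=5,m=4: c = 29+9 = 38
k=5,m=5: c = 38+10 = 48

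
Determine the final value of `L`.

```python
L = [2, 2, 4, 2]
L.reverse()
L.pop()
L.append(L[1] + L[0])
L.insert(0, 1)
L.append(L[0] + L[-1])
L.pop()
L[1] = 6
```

[1, 6, 4, 2, 6]

reverse → [2, 4, 2, 2]
pop() removes 2 → [2, 4, 2]
append L[1]+L[0] = 4+2 = 6 → [2, 4, 2, 6]
insert 1 at 0 → [1, 2, 4, 2, 6]
append L[0]+L[-1] = 1+6 = 7 → [1, 2, 4, 2, 6, 7]
pop() removes 7 → [1, 2, 4, 2, 6]
L[1] = 6 → [1, 6, 4, 2, 6]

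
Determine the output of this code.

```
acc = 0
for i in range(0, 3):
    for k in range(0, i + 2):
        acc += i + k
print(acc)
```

i=0,k=0: acc = 0+0 = 0
i=0,k=1: acc = 0+1 = 1
i=1,k=0: acc = 1+1 = 2
i=1,k=1: acc = 2+2 = 4
i=1,k=2: acc = 4+3 = 7
i=2,k=0: acc = 7+2 = 9
i=2,k=1: acc = 9+3 = 12
i=2,k=2: acc = 12+4 = 16
i=2,k=3: acc = 16+5 = 21

21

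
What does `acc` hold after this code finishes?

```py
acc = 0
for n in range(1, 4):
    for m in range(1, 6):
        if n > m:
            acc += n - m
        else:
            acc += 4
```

52

n=1,m=1: not 1>1, acc = 0+4 = 4
n=1,m=2: not 1>2, acc = 4+4 = 8
n=1,m=3: not 1>3, acc = 8+4 = 12
n=1,m=4: not 1>4, acc = 12+4 = 16
n=1,m=5: not 1>5, acc = 16+4 = 20
n=2,m=1: 2>1, acc = 20+1 = 21
n=2,m=2: not 2>2, acc = 21+4 = 25
n=2,m=3: not 2>3, acc = 25+4 = 29
n=2,m=4: not 2>4, acc = 29+4 = 33
n=2,m=5: not 2>5, acc = 33+4 = 37
n=3,m=1: 3>1, acc = 37+2 = 39
n=3,m=2: 3>2, acc = 39+1 = 40
n=3,m=3: not 3>3, acc = 40+4 = 44
n=3,m=4: not 3>4, acc = 44+4 = 48
n=3,m=5: not 3>5, acc = 48+4 = 52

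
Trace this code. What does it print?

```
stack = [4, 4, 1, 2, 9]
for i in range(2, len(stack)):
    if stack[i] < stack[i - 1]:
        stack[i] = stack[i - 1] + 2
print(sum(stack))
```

i=2: 1<4, stack[2] = 4+2 = 6 → [4, 4, 6, 2, 9]
i=3: 2<6, stack[3] = 6+2 = 8 → [4, 4, 6, 8, 9]
i=4: 9>=8, unchanged → [4, 4, 6, 8, 9]
sum = 31

31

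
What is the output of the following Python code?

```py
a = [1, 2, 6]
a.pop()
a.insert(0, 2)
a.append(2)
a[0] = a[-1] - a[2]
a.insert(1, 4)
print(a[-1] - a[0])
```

pop() removes 6 → [1, 2]
insert 2 at 0 → [2, 1, 2]
append 2 → [2, 1, 2, 2]
a[0] = a[-1]-a[2] = 2-2 = 0 → [0, 1, 2, 2]
insert 4 at 1 → [0, 4, 1, 2, 2]
a[-1]-a[0] = 2-0 = 2

2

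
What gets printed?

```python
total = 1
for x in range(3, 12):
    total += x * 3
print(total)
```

x=3: total = 1+3*3 = 10
x=4: total = 10+4*3 = 22
x=5: total = 22+5*3 = 37
x=6: total = 37+6*3 = 55
x=7: total = 55+7*3 = 76
x=8: total = 76+8*3 = 100
x=9: total = 100+9*3 = 127
x=10: total = 127+10*3 = 157
x=11: total = 157+11*3 = 190

190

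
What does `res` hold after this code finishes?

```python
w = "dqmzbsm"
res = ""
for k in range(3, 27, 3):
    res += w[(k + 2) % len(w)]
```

k=3: add w[5]='s' → 's'
k=6: add w[1]='q' → 'sq'
k=9: add w[4]='b' → 'sqb'
k=12: add w[0]='d' → 'sqbd'
k=15: add w[3]='z' → 'sqbdz'
k=18: add w[6]='m' → 'sqbdzm'
k=21: add w[2]='m' → 'sqbdzmm'
k=24: add w[5]='s' → 'sqbdzmms'

'sqbdzmms'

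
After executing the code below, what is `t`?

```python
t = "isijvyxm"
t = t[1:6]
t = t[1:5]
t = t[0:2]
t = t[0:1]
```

'i'

slice [1:6] → 'sijvy'
slice [1:5] → 'ijvy'
slice [0:2] → 'ij'
slice [0:1] → 'i'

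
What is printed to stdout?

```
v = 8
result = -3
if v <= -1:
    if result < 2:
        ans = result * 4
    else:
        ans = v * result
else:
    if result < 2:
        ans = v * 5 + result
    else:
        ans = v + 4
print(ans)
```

37

v=8, result=-3
v <= -1 is False; result < 2 is True
→ ans = v * 5 + result = 37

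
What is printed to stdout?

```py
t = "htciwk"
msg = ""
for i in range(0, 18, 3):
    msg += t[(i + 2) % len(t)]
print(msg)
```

ckckck

i=0: add t[2]='c' → 'c'
i=3: add t[5]='k' → 'ck'
i=6: add t[2]='c' → 'ckc'
i=9: add t[5]='k' → 'ckck'
i=12: add t[2]='c' → 'ckckc'
i=15: add t[5]='k' → 'ckckck'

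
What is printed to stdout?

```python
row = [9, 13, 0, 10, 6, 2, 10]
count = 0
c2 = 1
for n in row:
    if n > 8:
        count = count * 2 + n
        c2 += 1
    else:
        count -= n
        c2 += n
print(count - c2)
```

125

n=9: >8, count = 0*2+9 = 9; c2=2
n=13: >8, count = 9*2+13 = 31; c2=3
n=0: not >8, count = 31-0 = 31; c2=3
n=10: >8, count = 31*2+10 = 72; c2=4
n=6: not >8, count = 72-6 = 66; c2=10
n=2: not >8, count = 66-2 = 64; c2=12
n=10: >8, count = 64*2+10 = 138; c2=13
count-c2 = 138-13 = 125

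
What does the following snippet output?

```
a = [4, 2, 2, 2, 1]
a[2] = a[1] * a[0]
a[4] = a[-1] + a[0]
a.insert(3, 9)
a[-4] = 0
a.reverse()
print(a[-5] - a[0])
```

a[2] = a[1]*a[0] = 2*4 = 8 → [4, 2, 8, 2, 1]
a[4] = a[-1]+a[0] = 1+4 = 5 → [4, 2, 8, 2, 5]
insert 9 at 3 → [4, 2, 8, 9, 2, 5]
a[-4] = 0 → [4, 2, 0, 9, 2, 5]
reverse → [5, 2, 9, 0, 2, 4]
a[-5]-a[0] = 2-5 = -3

-3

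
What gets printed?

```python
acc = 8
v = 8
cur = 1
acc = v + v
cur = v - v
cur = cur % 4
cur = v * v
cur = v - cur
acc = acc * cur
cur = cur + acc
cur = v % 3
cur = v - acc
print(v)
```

8

acc = 8+8 = 16
cur = 8-8 = 0
cur = 0%4 = 0
cur = 8*8 = 64
cur = 8-64 = -56
acc = 16*(-56) = -896
cur = (-56)+(-896) = -952
cur = 8%3 = 2
cur = 8-(-896) = 904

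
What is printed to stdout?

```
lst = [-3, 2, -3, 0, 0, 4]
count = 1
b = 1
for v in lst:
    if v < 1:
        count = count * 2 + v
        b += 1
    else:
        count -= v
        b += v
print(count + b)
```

v=-3: <1, count = 1*2+(-3) = -1; b=2
v=2: not <1, count = (-1)-2 = -3; b=4
v=-3: <1, count = (-3)*2+(-3) = -9; b=5
v=0: <1, count = (-9)*2+0 = -18; b=6
v=0: <1, count = (-18)*2+0 = -36; b=7
v=4: not <1, count = (-36)-4 = -40; b=11
count+b = (-40)+11 = -29

-29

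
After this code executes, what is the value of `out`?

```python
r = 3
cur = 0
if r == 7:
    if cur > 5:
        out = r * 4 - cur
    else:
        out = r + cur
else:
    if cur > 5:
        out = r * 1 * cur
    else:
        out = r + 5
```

8

r=3, cur=0
r == 7 is False; cur > 5 is False
→ out = r + 5 = 8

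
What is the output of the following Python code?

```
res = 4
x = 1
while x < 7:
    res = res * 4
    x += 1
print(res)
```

x=1: res = 4*4 = 16
x=2: res = 16*4 = 64
x=3: res = 64*4 = 256
x=4: res = 256*4 = 1024
x=5: res = 1024*4 = 4096
x=6: res = 4096*4 = 16384

16384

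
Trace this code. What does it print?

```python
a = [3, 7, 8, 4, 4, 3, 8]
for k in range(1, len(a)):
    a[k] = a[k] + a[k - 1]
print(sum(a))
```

145

k=1: a[1] = 7+3 = 10 → [3, 10, 8, 4, 4, 3, 8]
k=2: a[2] = 8+10 = 18 → [3, 10, 18, 4, 4, 3, 8]
k=3: a[3] = 4+18 = 22 → [3, 10, 18, 22, 4, 3, 8]
k=4: a[4] = 4+22 = 26 → [3, 10, 18, 22, 26, 3, 8]
k=5: a[5] = 3+26 = 29 → [3, 10, 18, 22, 26, 29, 8]
k=6: a[6] = 8+29 = 37 → [3, 10, 18, 22, 26, 29, 37]
sum = 145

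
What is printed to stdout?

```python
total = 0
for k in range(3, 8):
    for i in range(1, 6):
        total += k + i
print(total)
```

200

k=3,i=1: total = 0+4 = 4
k=3,i=2: total = 4+5 = 9
k=3,i=3: total = 9+6 = 15
k=3,i=4: total = 15+7 = 22
k=3,i=5: total = 22+8 = 30
k=4,i=1: total = 30+5 = 35
k=4,i=2: total = 35+6 = 41
k=4,i=3: total = 41+7 = 48
k=4,i=4: total = 48+8 = 56
k=4,i=5: total = 56+9 = 65
k=5,i=1: total = 65+6 = 71
k=5,i=2: total = 71+7 = 78
k=5,i=3: total = 78+8 = 86
k=5,i=4: total = 86+9 = 95
k=5,i=5: total = 95+10 = 105
k=6,i=1: total = 105+7 = 112
k=6,i=2: total = 112+8 = 120
k=6,i=3: total = 120+9 = 129
k=6,i=4: total = 129+10 = 139
k=6,i=5: total = 139+11 = 150
k=7,i=1: total = 150+8 = 158
k=7,i=2: total = 158+9 = 167
k=7,i=3: total = 167+10 = 177
k=7,i=4: total = 177+11 = 188
k=7,i=5: total = 188+12 = 200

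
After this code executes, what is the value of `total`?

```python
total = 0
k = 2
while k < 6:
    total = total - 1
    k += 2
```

-2

k=2: total = 0-1 = -1
k=4: total = (-1)-1 = -2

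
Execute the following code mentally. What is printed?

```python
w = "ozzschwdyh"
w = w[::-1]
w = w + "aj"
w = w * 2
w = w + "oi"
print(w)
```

reverse → 'hydwhcszzo'
+ 'aj' → 'hydwhcszzoaj'
repeat ×2 → 'hydwhcszzoajhydwhcszzoaj'
+ 'oi' → 'hydwhcszzoajhydwhcszzoajoi'

hydwhcszzoajhydwhcszzoajoi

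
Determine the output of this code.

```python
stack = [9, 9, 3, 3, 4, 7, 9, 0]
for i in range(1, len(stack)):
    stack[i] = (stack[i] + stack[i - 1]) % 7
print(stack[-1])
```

2

i=1: stack[1] = (9+9)%7 = 4 → [9, 4, 3, 3, 4, 7, 9, 0]
i=2: stack[2] = (3+4)%7 = 0 → [9, 4, 0, 3, 4, 7, 9, 0]
i=3: stack[3] = (3+0)%7 = 3 → [9, 4, 0, 3, 4, 7, 9, 0]
i=4: stack[4] = (4+3)%7 = 0 → [9, 4, 0, 3, 0, 7, 9, 0]
i=5: stack[5] = (7+0)%7 = 0 → [9, 4, 0, 3, 0, 0, 9, 0]
i=6: stack[6] = (9+0)%7 = 2 → [9, 4, 0, 3, 0, 0, 2, 0]
i=7: stack[7] = (0+2)%7 = 2 → [9, 4, 0, 3, 0, 0, 2, 2]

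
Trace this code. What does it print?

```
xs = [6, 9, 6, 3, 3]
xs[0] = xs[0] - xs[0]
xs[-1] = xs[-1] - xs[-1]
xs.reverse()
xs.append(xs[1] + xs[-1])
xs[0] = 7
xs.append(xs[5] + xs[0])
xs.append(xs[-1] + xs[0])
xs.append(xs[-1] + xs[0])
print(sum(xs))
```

79

xs[0] = xs[0]-xs[0] = 6-6 = 0 → [0, 9, 6, 3, 3]
xs[-1] = xs[-1]-xs[-1] = 3-3 = 0 → [0, 9, 6, 3, 0]
reverse → [0, 3, 6, 9, 0]
append xs[1]+xs[-1] = 3+0 = 3 → [0, 3, 6, 9, 0, 3]
xs[0] = 7 → [7, 3, 6, 9, 0, 3]
append xs[5]+xs[0] = 3+7 = 10 → [7, 3, 6, 9, 0, 3, 10]
append xs[-1]+xs[0] = 10+7 = 17 → [7, 3, 6, 9, 0, 3, 10, 17]
append xs[-1]+xs[0] = 17+7 = 24 → [7, 3, 6, 9, 0, 3, 10, 17, 24]
sum = 79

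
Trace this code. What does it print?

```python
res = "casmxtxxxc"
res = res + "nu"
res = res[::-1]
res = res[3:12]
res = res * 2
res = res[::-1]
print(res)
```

+ 'nu' → 'casmxtxxxcnu'
reverse → 'uncxxxtxmsac'
slice [3:12] → 'xxxtxmsac'
repeat ×2 → 'xxxtxmsacxxxtxmsac'
reverse → 'casmxtxxxcasmxtxxx'

casmxtxxxcasmxtxxx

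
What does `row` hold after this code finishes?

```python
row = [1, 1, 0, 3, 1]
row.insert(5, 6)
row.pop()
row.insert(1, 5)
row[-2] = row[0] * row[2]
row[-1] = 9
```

insert 6 at 5 → [1, 1, 0, 3, 1, 6]
pop() removes 6 → [1, 1, 0, 3, 1]
insert 5 at 1 → [1, 5, 1, 0, 3, 1]
row[-2] = row[0]*row[2] = 1*1 = 1 → [1, 5, 1, 0, 1, 1]
row[-1] = 9 → [1, 5, 1, 0, 1, 9]

[1, 5, 1, 0, 1, 9]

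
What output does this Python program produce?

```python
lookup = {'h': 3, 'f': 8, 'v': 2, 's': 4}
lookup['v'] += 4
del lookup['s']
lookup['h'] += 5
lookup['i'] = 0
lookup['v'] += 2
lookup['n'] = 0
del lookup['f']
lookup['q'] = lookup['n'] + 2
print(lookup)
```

{'h': 8, 'v': 8, 'i': 0, 'n': 0, 'q': 2}

lookup['v'] = 2+4 = 6 → {'h': 3, 'f': 8, 'v': 6, 's': 4}
del 's' → {'h': 3, 'f': 8, 'v': 6}
lookup['h'] = 3+5 = 8 → {'h': 8, 'f': 8, 'v': 6}
lookup['i'] = 0 → {'h': 8, 'f': 8, 'v': 6, 'i': 0}
lookup['v'] = 6+2 = 8 → {'h': 8, 'f': 8, 'v': 8, 'i': 0}
lookup['n'] = 0 → {'h': 8, 'f': 8, 'v': 8, 'i': 0, 'n': 0}
del 'f' → {'h': 8, 'v': 8, 'i': 0, 'n': 0}
lookup['q'] = lookup['n']+2 = 2 → {'h': 8, 'v': 8, 'i': 0, 'n': 0, 'q': 2}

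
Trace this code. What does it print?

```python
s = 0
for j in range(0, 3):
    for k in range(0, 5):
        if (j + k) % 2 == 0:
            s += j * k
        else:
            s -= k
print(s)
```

j=0,k=0: even sum, s = 0+0 = 0
j=0,k=1: odd sum, s = 0-1 = -1
j=0,k=2: even sum, s = (-1)+0 = -1
j=0,k=3: odd sum, s = (-1)-3 = -4
j=0,k=4: even sum, s = (-4)+0 = -4
j=1,k=0: odd sum, s = (-4)-0 = -4
j=1,k=1: even sum, s = (-4)+1 = -3
j=1,k=2: odd sum, s = (-3)-2 = -5
j=1,k=3: even sum, s = (-5)+3 = -2
j=1,k=4: odd sum, s = (-2)-4 = -6
j=2,k=0: even sum, s = (-6)+0 = -6
j=2,k=1: odd sum, s = (-6)-1 = -7
j=2,k=2: even sum, s = (-7)+4 = -3
j=2,k=3: odd sum, s = (-3)-3 = -6
j=2,k=4: even sum, s = (-6)+8 = 2

2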